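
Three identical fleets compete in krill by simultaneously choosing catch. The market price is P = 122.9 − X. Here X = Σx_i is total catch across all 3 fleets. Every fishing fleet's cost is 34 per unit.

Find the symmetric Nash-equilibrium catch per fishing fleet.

22.225

A representative fishing fleet's profit is π_i = x_i(122.9 − X) − 34x_i, with X = x_i + Σ_{j≠i} x_j.
First-order condition: 88.9 − 2x_i − Σ_{j≠i} x_j = 0.
Imposing symmetry (x_j = x for all j) turns Σ_{j≠i} x_j into 2x, so 88.9 = 4x and x = 22.225.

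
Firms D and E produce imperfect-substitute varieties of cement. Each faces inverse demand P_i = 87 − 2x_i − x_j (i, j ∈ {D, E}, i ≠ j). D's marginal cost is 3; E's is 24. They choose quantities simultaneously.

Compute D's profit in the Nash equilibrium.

662.48

Firm D's profit: π = x_D(87 − 2x_D − x_E) − 3x_D.
∂π/∂x_D = 84 − 4x_D − x_E = 0 ⇒ x_D = 21 − 0.25x_E.
Similarly x_E = 15.75 − 0.25x_D.
Plugging x_E into D's best response: x_D = 21 − 0.25(15.75 − 0.25x_D) ⇒ 0.9375x_D = 17.0625, so x_D = 18.2.
Then x_E = 15.75 − 0.25·18.2 = 11.2.
P_D = 87 − 2·18.2 − 11.2 = 39.4.
Profit = (39.4 − 3)·18.2 = 662.48.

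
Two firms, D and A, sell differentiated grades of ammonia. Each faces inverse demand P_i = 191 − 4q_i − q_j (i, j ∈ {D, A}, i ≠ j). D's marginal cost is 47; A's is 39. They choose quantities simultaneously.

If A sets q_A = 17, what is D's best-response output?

15.875

Firm D's profit: π = q_D(191 − 4q_D − q_A) − 47q_D.
∂π/∂q_D = 144 − 8q_D − q_A = 0 ⇒ q_D = 18 − 0.125q_A.
At q_A = 17: q_D = 18 − 0.125·17 = 15.875.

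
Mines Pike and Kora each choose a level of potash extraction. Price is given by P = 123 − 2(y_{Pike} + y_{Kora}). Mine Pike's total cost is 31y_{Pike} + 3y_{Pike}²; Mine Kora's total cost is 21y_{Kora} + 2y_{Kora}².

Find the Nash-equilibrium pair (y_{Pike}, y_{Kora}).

Mine Pike's profit: π = y_{Pike}(123 − 2(y_{Pike} + y_{Kora})) − 31y_{Pike} − 3y_{Pike}².
∂π/∂y_{Pike} = 92 − 10y_{Pike} − 2y_{Kora} = 0, so y_{Pike} = 9.2 − 0.2y_{Kora}.
For Kora: ∂π/∂y_{Kora} = 102 − 8y_{Kora} − 2y_{Pike} = 0 ⇒ y_{Kora} = 12.75 − 0.25y_{Pike}.
Solving the two reaction functions simultaneously: (1 − (−0.2)(−0.25))y_{Pike} = 9.2 − 0.2·12.75, so 0.95y_{Pike} = 6.65 and y_{Pike} = 7.
Then y_{Kora} = 12.75 − 0.25·7 = 11.

7, 11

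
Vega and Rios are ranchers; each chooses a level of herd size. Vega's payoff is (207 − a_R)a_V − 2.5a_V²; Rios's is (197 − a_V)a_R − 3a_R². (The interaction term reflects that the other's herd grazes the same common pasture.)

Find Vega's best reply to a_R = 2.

Expanding Vega's payoff: 207a_V − a_Ra_V − 2.5a_V².
∂π/∂a_V = 207 − a_R − 5a_V = 0, so a_V = 41.4 − 0.2a_R.
At a_R = 2: a_V = 41.4 − 0.2·2 = 41.

41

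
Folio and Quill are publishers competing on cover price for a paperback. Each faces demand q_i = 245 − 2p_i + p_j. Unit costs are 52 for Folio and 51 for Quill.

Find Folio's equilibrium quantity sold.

128.4

Folio's profit: π = (p_{Folio} − 52)(245 − 2p_{Folio} + p_{Quill}).
∂π/∂p_{Folio} = 349 − 4p_{Folio} + p_{Quill} = 0 ⇒ p_{Folio} = 87.25 + 0.25p_{Quill}.
Similarly p_{Quill} = 86.75 + 0.25p_{Folio}.
Solving the two reaction functions simultaneously: (1 − (0.25)(0.25))p_{Folio} = 87.25 + 0.25·86.75, so 0.9375p_{Folio} = 108.9375 and p_{Folio} = 116.2.
Then p_{Quill} = 86.75 + 0.25·116.2 = 115.8.
q_{Folio} = 245 − 2·116.2 + 115.8 = 128.4.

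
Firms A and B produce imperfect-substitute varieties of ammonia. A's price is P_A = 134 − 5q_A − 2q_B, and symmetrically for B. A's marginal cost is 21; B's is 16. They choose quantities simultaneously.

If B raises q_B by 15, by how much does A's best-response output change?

Firm A's profit: π = q_A(134 − 5q_A − 2q_B) − 21q_A.
∂π/∂q_A = 113 − 10q_A − 2q_B = 0 ⇒ q_A = 11.3 − 0.2q_B.
The reaction-function slope is −0.2, so a 15-unit rise in q_B moves q_A by −0.2 × 15 = −3. A's best response falls — the actions are strategic substitutes.

-3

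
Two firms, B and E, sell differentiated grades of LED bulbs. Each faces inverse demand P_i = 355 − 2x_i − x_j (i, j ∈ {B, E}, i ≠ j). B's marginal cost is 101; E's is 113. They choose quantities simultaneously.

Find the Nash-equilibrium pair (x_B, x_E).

Firm B's profit: π = x_B(355 − 2x_B − x_E) − 101x_B.
∂π/∂x_B = 254 − 4x_B − x_E = 0 ⇒ x_B = 63.5 − 0.25x_E.
Similarly x_E = 60.5 − 0.25x_B.
Solving the two reaction functions simultaneously: (1 − (−0.25)(−0.25))x_B = 63.5 − 0.25·60.5, so 0.9375x_B = 48.375 and x_B = 51.6.
Then x_E = 60.5 − 0.25·51.6 = 47.6.

51.6, 47.6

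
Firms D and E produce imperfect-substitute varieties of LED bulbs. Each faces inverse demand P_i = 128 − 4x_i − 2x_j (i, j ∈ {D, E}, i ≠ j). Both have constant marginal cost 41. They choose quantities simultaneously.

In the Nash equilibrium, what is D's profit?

302.76

Firm D's profit: π = x_D(128 − 4x_D − 2x_E) − 41x_D.
∂π/∂x_D = 87 − 8x_D − 2x_E = 0 ⇒ x_D = 10.875 − 0.25x_E.
The game is symmetric, so in equilibrium x_E = x_D: the reaction function gives 1.25x_D = 10.875, hence x_D = 8.7.
P_D = 128 − 4·8.7 − 2·8.7 = 75.8.
Profit = (75.8 − 41)·8.7 = 302.76.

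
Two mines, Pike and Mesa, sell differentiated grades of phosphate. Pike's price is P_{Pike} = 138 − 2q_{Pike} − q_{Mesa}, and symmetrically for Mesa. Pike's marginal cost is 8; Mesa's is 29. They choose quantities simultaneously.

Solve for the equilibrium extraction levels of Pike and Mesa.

Mine Pike's profit: π = q_{Pike}(138 − 2q_{Pike} − q_{Mesa}) − 8q_{Pike}.
∂π/∂q_{Pike} = 130 − 4q_{Pike} − q_{Mesa} = 0 ⇒ q_{Pike} = 32.5 − 0.25q_{Mesa}.
Similarly q_{Mesa} = 27.25 − 0.25q_{Pike}.
Plugging q_{Mesa} into Pike's best response: q_{Pike} = 32.5 − 0.25(27.25 − 0.25q_{Pike}) ⇒ 0.9375q_{Pike} = 25.6875, so q_{Pike} = 27.4.
Then q_{Mesa} = 27.25 − 0.25·27.4 = 20.4.

27.4, 20.4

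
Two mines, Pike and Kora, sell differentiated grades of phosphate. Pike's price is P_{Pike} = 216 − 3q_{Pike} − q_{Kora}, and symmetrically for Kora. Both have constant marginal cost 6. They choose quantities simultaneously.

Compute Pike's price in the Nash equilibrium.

Mine Pike's profit: π = q_{Pike}(216 − 3q_{Pike} − q_{Kora}) − 6q_{Pike}.
∂π/∂q_{Pike} = 210 − 6q_{Pike} − q_{Kora} = 0 ⇒ q_{Pike} = 35 − (1/6)q_{Kora}.
By symmetry q_{Kora} = q_{Pike}; substituting into the reaction function, (7/6)q_{Pike} = 35 and q_{Pike} = 30.
P_{Pike} = 216 − 3·30 − 30 = 96.

96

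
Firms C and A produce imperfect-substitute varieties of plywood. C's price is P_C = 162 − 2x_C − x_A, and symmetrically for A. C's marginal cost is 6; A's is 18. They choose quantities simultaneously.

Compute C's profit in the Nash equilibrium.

2048

Firm C's profit: π = x_C(162 − 2x_C − x_A) − 6x_C.
∂π/∂x_C = 156 − 4x_C − x_A = 0 ⇒ x_C = 39 − 0.25x_A.
Similarly x_A = 36 − 0.25x_C.
Plugging x_A into C's best response: x_C = 39 − 0.25(36 − 0.25x_C) ⇒ 0.9375x_C = 30, so x_C = 32.
Then x_A = 36 − 0.25·32 = 28.
P_C = 162 − 2·32 − 28 = 70.
Profit = (70 − 6)·32 = 2048.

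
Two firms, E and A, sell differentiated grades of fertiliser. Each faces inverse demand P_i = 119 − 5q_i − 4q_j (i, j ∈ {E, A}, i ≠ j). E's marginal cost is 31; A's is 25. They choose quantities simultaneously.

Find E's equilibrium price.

Firm E's profit: π = q_E(119 − 5q_E − 4q_A) − 31q_E.
∂π/∂q_E = 88 − 10q_E − 4q_A = 0 ⇒ q_E = 8.8 − 0.4q_A.
Similarly q_A = 9.4 − 0.4q_E.
Solving the two reaction functions simultaneously: (1 − (−0.4)(−0.4))q_E = 8.8 − 0.4·9.4, so 0.84q_E = 5.04 and q_E = 6.
Then q_A = 9.4 − 0.4·6 = 7.
P_E = 119 − 5·6 − 4·7 = 61.

61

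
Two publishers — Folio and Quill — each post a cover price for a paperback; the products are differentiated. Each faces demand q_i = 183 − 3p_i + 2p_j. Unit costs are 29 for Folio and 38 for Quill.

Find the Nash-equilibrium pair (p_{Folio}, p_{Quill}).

Folio's profit: π = (p_{Folio} − 29)(183 − 3p_{Folio} + 2p_{Quill}).
∂π/∂p_{Folio} = 270 − 6p_{Folio} + 2p_{Quill} = 0 ⇒ p_{Folio} = 45 + (1/3)p_{Quill}.
Similarly p_{Quill} = 49.5 + (1/3)p_{Folio}.
Substituting the second reaction function into the first: p_{Folio} = 45 + (1/3)(49.5 + (1/3)p_{Folio}), which gives (8/9)p_{Folio} = 61.5 ⇒ p_{Folio} = 69.1875.
Then p_{Quill} = 49.5 + (1/3)·69.1875 = 72.5625.

69.1875, 72.5625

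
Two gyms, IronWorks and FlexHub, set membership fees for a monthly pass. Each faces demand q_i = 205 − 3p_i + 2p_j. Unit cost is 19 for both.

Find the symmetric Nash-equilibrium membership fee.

65.5

IronWorks's profit: π = (p_{IronWorks} − 19)(205 − 3p_{IronWorks} + 2p_{FlexHub}).
∂π/∂p_{IronWorks} = 262 − 6p_{IronWorks} + 2p_{FlexHub} = 0 ⇒ p_{IronWorks} = 131/3 + (1/3)p_{FlexHub}.
Setting p_{IronWorks} = p_{FlexHub} in the reaction function: p_{IronWorks} = 131/3 + (1/3)p_{IronWorks}, so p_{IronWorks} = (131/3) / (2/3) = 65.5.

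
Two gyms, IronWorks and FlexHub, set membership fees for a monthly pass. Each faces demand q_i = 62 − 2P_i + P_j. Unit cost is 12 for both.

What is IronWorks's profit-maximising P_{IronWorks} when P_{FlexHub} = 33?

IronWorks's profit: π = (P_{IronWorks} − 12)(62 − 2P_{IronWorks} + P_{FlexHub}).
∂π/∂P_{IronWorks} = 86 − 4P_{IronWorks} + P_{FlexHub} = 0 ⇒ P_{IronWorks} = 21.5 + 0.25P_{FlexHub}.
At P_{FlexHub} = 33: P_{IronWorks} = 21.5 + 0.25·33 = 29.75.

29.75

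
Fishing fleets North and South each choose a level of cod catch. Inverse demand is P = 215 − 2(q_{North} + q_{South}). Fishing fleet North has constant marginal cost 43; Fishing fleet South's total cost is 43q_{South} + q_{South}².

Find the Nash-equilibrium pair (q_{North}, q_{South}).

Fishing fleet North's profit: π = q_{North}(215 − 2(q_{North} + q_{South})) − 43q_{North}.
∂π/∂q_{North} = 172 − 4q_{North} − 2q_{South} = 0, so q_{North} = 43 − 0.5q_{South}.
For South: ∂π/∂q_{South} = 172 − 6q_{South} − 2q_{North} = 0 ⇒ q_{South} = 86/3 − (1/3)q_{North}.
Substituting the second reaction function into the first: q_{North} = 43 − 0.5(86/3 − (1/3)q_{North}), which gives (5/6)q_{North} = 86/3 ⇒ q_{North} = 34.4.
Then q_{South} = 86/3 − (1/3)·34.4 = 17.2.

34.4, 17.2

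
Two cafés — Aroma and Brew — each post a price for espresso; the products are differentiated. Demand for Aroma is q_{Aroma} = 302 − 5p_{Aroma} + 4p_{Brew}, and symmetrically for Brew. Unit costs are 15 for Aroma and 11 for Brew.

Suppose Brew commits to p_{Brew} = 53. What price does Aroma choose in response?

58.9

Aroma's profit: π = (p_{Aroma} − 15)(302 − 5p_{Aroma} + 4p_{Brew}).
∂π/∂p_{Aroma} = 377 − 10p_{Aroma} + 4p_{Brew} = 0 ⇒ p_{Aroma} = 37.7 + 0.4p_{Brew}.
At p_{Brew} = 53: p_{Aroma} = 37.7 + 0.4·53 = 58.9.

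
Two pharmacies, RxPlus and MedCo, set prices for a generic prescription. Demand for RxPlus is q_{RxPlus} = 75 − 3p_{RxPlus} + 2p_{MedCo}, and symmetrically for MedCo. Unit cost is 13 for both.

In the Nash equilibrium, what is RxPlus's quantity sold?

RxPlus's profit: π = (p_{RxPlus} − 13)(75 − 3p_{RxPlus} + 2p_{MedCo}).
∂π/∂p_{RxPlus} = 114 − 6p_{RxPlus} + 2p_{MedCo} = 0 ⇒ p_{RxPlus} = 19 + (1/3)p_{MedCo}.
By symmetry p_{MedCo} = p_{RxPlus}; substituting into the reaction function, (2/3)p_{RxPlus} = 19 and p_{RxPlus} = 28.5.
q_{RxPlus} = 75 − 3·28.5 + 2·28.5 = 46.5.

46.5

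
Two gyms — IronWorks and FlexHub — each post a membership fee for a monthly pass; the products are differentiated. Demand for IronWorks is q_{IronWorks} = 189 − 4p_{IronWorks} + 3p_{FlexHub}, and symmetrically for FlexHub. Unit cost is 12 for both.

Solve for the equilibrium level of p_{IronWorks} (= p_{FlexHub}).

IronWorks's profit: π = (p_{IronWorks} − 12)(189 − 4p_{IronWorks} + 3p_{FlexHub}).
∂π/∂p_{IronWorks} = 237 − 8p_{IronWorks} + 3p_{FlexHub} = 0 ⇒ p_{IronWorks} = 29.625 + 0.375p_{FlexHub}.
By symmetry p_{FlexHub} = p_{IronWorks}; substituting into the reaction function, 0.625p_{IronWorks} = 29.625 and p_{IronWorks} = 47.4.

47.4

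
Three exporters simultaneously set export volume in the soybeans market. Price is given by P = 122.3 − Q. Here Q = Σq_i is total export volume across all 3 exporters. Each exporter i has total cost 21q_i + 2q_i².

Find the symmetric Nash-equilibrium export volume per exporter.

12.6625

A representative exporter's profit is π_i = q_i(122.3 − Q) − 21q_i − 2q_i², with Q = q_i + Σ_{j≠i} q_j.
First-order condition: 101.3 − 6q_i − Σ_{j≠i} q_j = 0.
Imposing symmetry (q_j = q for all j) turns Σ_{j≠i} q_j into 2q, so 101.3 = 8q and q = 12.6625.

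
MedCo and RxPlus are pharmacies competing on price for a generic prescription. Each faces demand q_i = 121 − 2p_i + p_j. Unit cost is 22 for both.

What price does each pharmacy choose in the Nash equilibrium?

55

MedCo's profit: π = (p_{MedCo} − 22)(121 − 2p_{MedCo} + p_{RxPlus}).
∂π/∂p_{MedCo} = 165 − 4p_{MedCo} + p_{RxPlus} = 0 ⇒ p_{MedCo} = 41.25 + 0.25p_{RxPlus}.
The game is symmetric, so in equilibrium p_{RxPlus} = p_{MedCo}: the reaction function gives 0.75p_{MedCo} = 41.25, hence p_{MedCo} = 55.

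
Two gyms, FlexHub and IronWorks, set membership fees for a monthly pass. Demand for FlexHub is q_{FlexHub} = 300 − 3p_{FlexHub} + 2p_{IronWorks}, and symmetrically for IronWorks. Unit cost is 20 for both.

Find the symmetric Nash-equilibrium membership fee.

FlexHub's profit: π = (p_{FlexHub} − 20)(300 − 3p_{FlexHub} + 2p_{IronWorks}).
∂π/∂p_{FlexHub} = 360 − 6p_{FlexHub} + 2p_{IronWorks} = 0 ⇒ p_{FlexHub} = 60 + (1/3)p_{IronWorks}.
Setting p_{FlexHub} = p_{IronWorks} in the reaction function: p_{FlexHub} = 60 + (1/3)p_{FlexHub}, so p_{FlexHub} = 60 / (2/3) = 90.

90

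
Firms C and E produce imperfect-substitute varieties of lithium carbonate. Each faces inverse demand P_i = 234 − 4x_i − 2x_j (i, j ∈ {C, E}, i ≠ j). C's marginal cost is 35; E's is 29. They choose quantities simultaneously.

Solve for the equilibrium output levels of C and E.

Firm C's profit: π = x_C(234 − 4x_C − 2x_E) − 35x_C.
∂π/∂x_C = 199 − 8x_C − 2x_E = 0 ⇒ x_C = 24.875 − 0.25x_E.
Similarly x_E = 25.625 − 0.25x_C.
Solving the two reaction functions simultaneously: (1 − (−0.25)(−0.25))x_C = 24.875 − 0.25·25.625, so 0.9375x_C = 591/32 and x_C = 19.7.
Then x_E = 25.625 − 0.25·19.7 = 20.7.

19.7, 20.7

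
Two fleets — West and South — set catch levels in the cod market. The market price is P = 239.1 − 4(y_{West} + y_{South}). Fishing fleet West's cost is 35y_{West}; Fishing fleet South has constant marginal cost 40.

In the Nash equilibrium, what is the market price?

Fishing fleet West's profit: π = y_{West}(239.1 − 4(y_{West} + y_{South})) − 35y_{West}.
∂π/∂y_{West} = 204.1 − 8y_{West} − 4y_{South} = 0, so y_{West} = 25.5125 − 0.5y_{South}.
By the same steps for South: y_{South} = 24.8875 − 0.5y_{West}.
Solving the two reaction functions simultaneously: (1 − (−0.5)(−0.5))y_{West} = 25.5125 − 0.5·24.8875, so 0.75y_{West} = 2091/160 and y_{West} = 17.425.
Then y_{South} = 24.8875 − 0.5·17.425 = 16.175.
Equilibrium price: P = 239.1 − 4·33.6 = 104.7.

104.7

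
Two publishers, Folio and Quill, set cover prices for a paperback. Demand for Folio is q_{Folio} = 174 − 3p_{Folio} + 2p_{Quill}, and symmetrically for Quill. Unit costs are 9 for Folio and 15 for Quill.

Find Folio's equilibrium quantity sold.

127.125

Folio's profit: π = (p_{Folio} − 9)(174 − 3p_{Folio} + 2p_{Quill}).
∂π/∂p_{Folio} = 201 − 6p_{Folio} + 2p_{Quill} = 0 ⇒ p_{Folio} = 33.5 + (1/3)p_{Quill}.
Similarly p_{Quill} = 36.5 + (1/3)p_{Folio}.
Substituting the second reaction function into the first: p_{Folio} = 33.5 + (1/3)(36.5 + (1/3)p_{Folio}), which gives (8/9)p_{Folio} = 137/3 ⇒ p_{Folio} = 51.375.
Then p_{Quill} = 36.5 + (1/3)·51.375 = 53.625.
q_{Folio} = 174 − 3·51.375 + 2·53.625 = 127.125.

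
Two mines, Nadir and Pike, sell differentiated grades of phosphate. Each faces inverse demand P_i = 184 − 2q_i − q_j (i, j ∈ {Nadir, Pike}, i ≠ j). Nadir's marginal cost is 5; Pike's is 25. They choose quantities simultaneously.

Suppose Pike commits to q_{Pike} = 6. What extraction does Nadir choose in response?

43.25

Mine Nadir's profit: π = q_{Nadir}(184 − 2q_{Nadir} − q_{Pike}) − 5q_{Nadir}.
∂π/∂q_{Nadir} = 179 − 4q_{Nadir} − q_{Pike} = 0 ⇒ q_{Nadir} = 44.75 − 0.25q_{Pike}.
At q_{Pike} = 6: q_{Nadir} = 44.75 − 0.25·6 = 43.25.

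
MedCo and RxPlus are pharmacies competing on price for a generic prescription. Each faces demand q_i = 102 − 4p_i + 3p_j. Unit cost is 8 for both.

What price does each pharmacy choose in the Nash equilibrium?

26.8

MedCo's profit: π = (p_{MedCo} − 8)(102 − 4p_{MedCo} + 3p_{RxPlus}).
∂π/∂p_{MedCo} = 134 − 8p_{MedCo} + 3p_{RxPlus} = 0 ⇒ p_{MedCo} = 16.75 + 0.375p_{RxPlus}.
By symmetry p_{RxPlus} = p_{MedCo}; substituting into the reaction function, 0.625p_{MedCo} = 16.75 and p_{MedCo} = 26.8.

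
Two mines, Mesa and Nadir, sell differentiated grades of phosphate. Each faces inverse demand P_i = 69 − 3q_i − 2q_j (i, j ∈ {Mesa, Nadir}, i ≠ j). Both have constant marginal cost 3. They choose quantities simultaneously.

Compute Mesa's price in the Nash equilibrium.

Mine Mesa's profit: π = q_{Mesa}(69 − 3q_{Mesa} − 2q_{Nadir}) − 3q_{Mesa}.
∂π/∂q_{Mesa} = 66 − 6q_{Mesa} − 2q_{Nadir} = 0 ⇒ q_{Mesa} = 11 − (1/3)q_{Nadir}.
The game is symmetric, so in equilibrium q_{Nadir} = q_{Mesa}: the reaction function gives (4/3)q_{Mesa} = 11, hence q_{Mesa} = 8.25.
P_{Mesa} = 69 − 3·8.25 − 2·8.25 = 27.75.

27.75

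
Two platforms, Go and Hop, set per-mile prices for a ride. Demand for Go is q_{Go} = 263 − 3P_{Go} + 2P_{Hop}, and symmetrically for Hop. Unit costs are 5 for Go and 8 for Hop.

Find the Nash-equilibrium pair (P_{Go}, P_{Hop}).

70.0625, 71.1875

Go's profit: π = (P_{Go} − 5)(263 − 3P_{Go} + 2P_{Hop}).
∂π/∂P_{Go} = 278 − 6P_{Go} + 2P_{Hop} = 0 ⇒ P_{Go} = 139/3 + (1/3)P_{Hop}.
Similarly P_{Hop} = 287/6 + (1/3)P_{Go}.
Plugging P_{Hop} into Go's best response: P_{Go} = 139/3 + (1/3)(287/6 + (1/3)P_{Go}) ⇒ (8/9)P_{Go} = 1121/18, so P_{Go} = 70.0625.
Then P_{Hop} = 287/6 + (1/3)·70.0625 = 71.1875.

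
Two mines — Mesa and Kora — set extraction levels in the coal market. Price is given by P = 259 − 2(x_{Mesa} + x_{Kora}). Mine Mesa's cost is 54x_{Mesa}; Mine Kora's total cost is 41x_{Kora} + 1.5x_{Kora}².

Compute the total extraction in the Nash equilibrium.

Mine Mesa's profit: π = x_{Mesa}(259 − 2(x_{Mesa} + x_{Kora})) − 54x_{Mesa}.
∂π/∂x_{Mesa} = 205 − 4x_{Mesa} − 2x_{Kora} = 0, so x_{Mesa} = 51.25 − 0.5x_{Kora}.
For Kora: ∂π/∂x_{Kora} = 218 − 7x_{Kora} − 2x_{Mesa} = 0 ⇒ x_{Kora} = 218/7 − (2/7)x_{Mesa}.
Solving the two reaction functions simultaneously: (1 − (−0.5)(−2/7))x_{Mesa} = 51.25 − 0.5·(218/7), so (6/7)x_{Mesa} = 999/28 and x_{Mesa} = 41.625.
Then x_{Kora} = 218/7 − (2/7)·41.625 = 19.25.
Total extraction: 41.625 + 19.25 = 60.875.

60.875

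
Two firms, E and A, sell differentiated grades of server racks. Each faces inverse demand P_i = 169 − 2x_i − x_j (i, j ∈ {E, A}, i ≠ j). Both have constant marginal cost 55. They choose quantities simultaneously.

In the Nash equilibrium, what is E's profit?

Firm E's profit: π = x_E(169 − 2x_E − x_A) − 55x_E.
∂π/∂x_E = 114 − 4x_E − x_A = 0 ⇒ x_E = 28.5 − 0.25x_A.
Setting x_E = x_A in the reaction function: x_E = 28.5 − 0.25x_E, so x_E = 28.5 / 1.25 = 22.8.
P_E = 169 − 2·22.8 − 22.8 = 100.6.
Profit = (100.6 − 55)·22.8 = 1039.68.

1039.68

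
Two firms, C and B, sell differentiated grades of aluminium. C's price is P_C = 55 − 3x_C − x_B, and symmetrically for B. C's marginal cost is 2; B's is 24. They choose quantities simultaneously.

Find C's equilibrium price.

Firm C's profit: π = x_C(55 − 3x_C − x_B) − 2x_C.
∂π/∂x_C = 53 − 6x_C − x_B = 0 ⇒ x_C = 53/6 − (1/6)x_B.
Similarly x_B = 31/6 − (1/6)x_C.
Solving the two reaction functions simultaneously: (1 − (−1/6)(−1/6))x_C = 53/6 − (1/6)·(31/6), so (35/36)x_C = 287/36 and x_C = 8.2.
Then x_B = 31/6 − (1/6)·8.2 = 3.8.
P_C = 55 − 3·8.2 − 3.8 = 26.6.

26.6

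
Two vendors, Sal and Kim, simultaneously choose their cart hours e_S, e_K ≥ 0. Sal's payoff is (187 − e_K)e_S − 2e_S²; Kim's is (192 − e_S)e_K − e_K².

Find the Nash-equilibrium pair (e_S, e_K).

Expanding Sal's payoff: 187e_S − e_Ke_S − 2e_S².
∂π/∂e_S = 187 − e_K − 4e_S = 0, so e_S = 46.75 − 0.25e_K.
Likewise for Kim: e_K = 96 − 0.5e_S.
Substituting the second reaction function into the first: e_S = 46.75 − 0.25(96 − 0.5e_S), which gives 0.875e_S = 22.75 ⇒ e_S = 26.
Then e_K = 96 − 0.5·26 = 83.

26, 83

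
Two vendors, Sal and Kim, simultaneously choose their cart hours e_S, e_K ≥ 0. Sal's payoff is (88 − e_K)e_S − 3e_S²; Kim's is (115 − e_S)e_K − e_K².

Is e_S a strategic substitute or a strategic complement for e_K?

Expanding Sal's payoff: 88e_S − e_Ke_S − 3e_S².
∂π/∂e_S = 88 − e_K − 6e_S = 0, so e_S = 44/3 − (1/6)e_K.
The best-response slope de_S/de_K = −1/6 < 0: the reaction function is downward-sloping, so the choices are strategic substitutes.

strategic substitutes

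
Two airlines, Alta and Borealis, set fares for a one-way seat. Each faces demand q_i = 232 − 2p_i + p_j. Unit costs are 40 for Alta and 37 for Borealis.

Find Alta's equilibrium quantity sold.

127.2

Alta's profit: π = (p_{Alta} − 40)(232 − 2p_{Alta} + p_{Borealis}).
∂π/∂p_{Alta} = 312 − 4p_{Alta} + p_{Borealis} = 0 ⇒ p_{Alta} = 78 + 0.25p_{Borealis}.
Similarly p_{Borealis} = 76.5 + 0.25p_{Alta}.
Substituting the second reaction function into the first: p_{Alta} = 78 + 0.25(76.5 + 0.25p_{Alta}), which gives 0.9375p_{Alta} = 97.125 ⇒ p_{Alta} = 103.6.
Then p_{Borealis} = 76.5 + 0.25·103.6 = 102.4.
q_{Alta} = 232 − 2·103.6 + 102.4 = 127.2.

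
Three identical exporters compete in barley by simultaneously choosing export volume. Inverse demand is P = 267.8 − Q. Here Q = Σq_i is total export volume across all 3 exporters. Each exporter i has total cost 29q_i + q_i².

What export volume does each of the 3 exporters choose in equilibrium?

39.8

A representative exporter's profit is π_i = q_i(267.8 − Q) − 29q_i − q_i², with Q = q_i + Σ_{j≠i} q_j.
First-order condition: 238.8 − 4q_i − Σ_{j≠i} q_j = 0.
In a symmetric equilibrium every exporter chooses the same q, so Σ_{j≠i} q_j = 2q. The condition becomes 238.8 − 6q = 0, giving q = 238.8/6 = 39.8.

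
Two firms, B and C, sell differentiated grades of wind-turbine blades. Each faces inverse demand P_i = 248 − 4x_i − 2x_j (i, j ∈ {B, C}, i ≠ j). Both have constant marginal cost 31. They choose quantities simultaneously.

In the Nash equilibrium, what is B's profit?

1883.56

Firm B's profit: π = x_B(248 − 4x_B − 2x_C) − 31x_B.
∂π/∂x_B = 217 − 8x_B − 2x_C = 0 ⇒ x_B = 27.125 − 0.25x_C.
Setting x_B = x_C in the reaction function: x_B = 27.125 − 0.25x_B, so x_B = 27.125 / 1.25 = 21.7.
P_B = 248 − 4·21.7 − 2·21.7 = 117.8.
Profit = (117.8 − 31)·21.7 = 1883.56.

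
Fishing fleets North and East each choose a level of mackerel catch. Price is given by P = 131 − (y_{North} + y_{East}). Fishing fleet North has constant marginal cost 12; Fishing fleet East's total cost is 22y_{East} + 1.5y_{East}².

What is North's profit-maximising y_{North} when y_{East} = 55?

32

Fishing fleet North's profit: π = y_{North}(131 − (y_{North} + y_{East})) − 12y_{North}.
∂π/∂y_{North} = 119 − 2y_{North} − y_{East} = 0, so y_{North} = 59.5 − 0.5y_{East}.
At y_{East} = 55: y_{North} = 59.5 − 0.5·55 = 32.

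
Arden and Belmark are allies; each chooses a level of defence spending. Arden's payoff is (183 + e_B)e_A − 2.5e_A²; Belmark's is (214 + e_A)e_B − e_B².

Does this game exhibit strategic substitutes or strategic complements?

strategic complements

Expanding Arden's payoff: 183e_A + e_Be_A − 2.5e_A².
∂π/∂e_A = 183 + e_B − 5e_A = 0, so e_A = 36.6 + 0.2e_B.
The best-response slope de_A/de_B = 0.2 > 0: the reaction function is upward-sloping, so the choices are strategic complements.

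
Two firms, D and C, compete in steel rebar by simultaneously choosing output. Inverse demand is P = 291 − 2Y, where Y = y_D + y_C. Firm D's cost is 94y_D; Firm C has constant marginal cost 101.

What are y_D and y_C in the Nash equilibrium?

Firm D's profit: π = y_D(291 − 2(y_D + y_C)) − 94y_D.
∂π/∂y_D = 197 − 4y_D − 2y_C = 0, so y_D = 49.25 − 0.5y_C.
By the same steps for C: y_C = 47.5 − 0.5y_D.
Solving the two reaction functions simultaneously: (1 − (−0.5)(−0.5))y_D = 49.25 − 0.5·47.5, so 0.75y_D = 25.5 and y_D = 34.
Then y_C = 47.5 − 0.5·34 = 30.5.

34, 30.5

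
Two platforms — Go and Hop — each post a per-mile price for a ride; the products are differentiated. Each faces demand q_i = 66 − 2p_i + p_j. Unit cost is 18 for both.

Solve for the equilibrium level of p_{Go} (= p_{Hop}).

34

Go's profit: π = (p_{Go} − 18)(66 − 2p_{Go} + p_{Hop}).
∂π/∂p_{Go} = 102 − 4p_{Go} + p_{Hop} = 0 ⇒ p_{Go} = 25.5 + 0.25p_{Hop}.
Setting p_{Go} = p_{Hop} in the reaction function: p_{Go} = 25.5 + 0.25p_{Go}, so p_{Go} = 25.5 / 0.75 = 34.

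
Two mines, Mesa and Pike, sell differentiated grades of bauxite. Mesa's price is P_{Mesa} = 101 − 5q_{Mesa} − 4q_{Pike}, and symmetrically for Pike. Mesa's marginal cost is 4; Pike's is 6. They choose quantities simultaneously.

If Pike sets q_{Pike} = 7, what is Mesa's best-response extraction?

6.9

Mine Mesa's profit: π = q_{Mesa}(101 − 5q_{Mesa} − 4q_{Pike}) − 4q_{Mesa}.
∂π/∂q_{Mesa} = 97 − 10q_{Mesa} − 4q_{Pike} = 0 ⇒ q_{Mesa} = 9.7 − 0.4q_{Pike}.
At q_{Pike} = 7: q_{Mesa} = 9.7 − 0.4·7 = 6.9.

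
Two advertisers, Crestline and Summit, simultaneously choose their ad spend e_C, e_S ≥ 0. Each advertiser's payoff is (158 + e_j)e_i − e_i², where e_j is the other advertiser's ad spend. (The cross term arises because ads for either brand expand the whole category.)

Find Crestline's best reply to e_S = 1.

Crestline's payoff is (158 + e_S)e_C − e_C².
∂π/∂e_C = 158 + e_S − 2e_C = 0, so e_C = 79 + 0.5e_S.
At e_S = 1: e_C = 79 + 0.5·1 = 79.5.

79.5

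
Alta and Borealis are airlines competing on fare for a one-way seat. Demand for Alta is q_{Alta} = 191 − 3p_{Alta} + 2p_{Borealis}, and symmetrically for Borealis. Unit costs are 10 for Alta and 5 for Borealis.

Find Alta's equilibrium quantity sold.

Alta's profit: π = (p_{Alta} − 10)(191 − 3p_{Alta} + 2p_{Borealis}).
∂π/∂p_{Alta} = 221 − 6p_{Alta} + 2p_{Borealis} = 0 ⇒ p_{Alta} = 221/6 + (1/3)p_{Borealis}.
Similarly p_{Borealis} = 103/3 + (1/3)p_{Alta}.
Plugging p_{Borealis} into Alta's best response: p_{Alta} = 221/6 + (1/3)(103/3 + (1/3)p_{Alta}) ⇒ (8/9)p_{Alta} = 869/18, so p_{Alta} = 54.3125.
Then p_{Borealis} = 103/3 + (1/3)·54.3125 = 52.4375.
q_{Alta} = 191 − 3·54.3125 + 2·52.4375 = 132.9375.

132.9375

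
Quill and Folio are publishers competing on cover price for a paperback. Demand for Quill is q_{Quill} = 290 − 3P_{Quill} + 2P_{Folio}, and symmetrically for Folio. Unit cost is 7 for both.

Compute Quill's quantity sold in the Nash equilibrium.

Quill's profit: π = (P_{Quill} − 7)(290 − 3P_{Quill} + 2P_{Folio}).
∂π/∂P_{Quill} = 311 − 6P_{Quill} + 2P_{Folio} = 0 ⇒ P_{Quill} = 311/6 + (1/3)P_{Folio}.
Setting P_{Quill} = P_{Folio} in the reaction function: P_{Quill} = 311/6 + (1/3)P_{Quill}, so P_{Quill} = (311/6) / (2/3) = 77.75.
q_{Quill} = 290 − 3·77.75 + 2·77.75 = 212.25.

212.25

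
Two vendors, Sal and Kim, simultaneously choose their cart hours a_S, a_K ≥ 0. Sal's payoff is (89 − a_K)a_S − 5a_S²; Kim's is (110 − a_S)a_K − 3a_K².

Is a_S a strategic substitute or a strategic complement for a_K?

Expanding Sal's payoff: 89a_S − a_Ka_S − 5a_S².
∂π/∂a_S = 89 − a_K − 10a_S = 0, so a_S = 8.9 − 0.1a_K.
The best-response slope da_S/da_K = −0.1 < 0: the reaction function is downward-sloping, so the choices are strategic substitutes.

strategic substitutes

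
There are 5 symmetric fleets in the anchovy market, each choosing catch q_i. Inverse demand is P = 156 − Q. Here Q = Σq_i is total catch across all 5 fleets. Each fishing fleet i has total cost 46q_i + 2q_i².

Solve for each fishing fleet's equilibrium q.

11

A representative fishing fleet's profit is π_i = q_i(156 − Q) − 46q_i − 2q_i², with Q = q_i + Σ_{j≠i} q_j.
First-order condition: 110 − 6q_i − Σ_{j≠i} q_j = 0.
In a symmetric equilibrium every fishing fleet chooses the same q, so Σ_{j≠i} q_j = 4q. The condition becomes 110 − 10q = 0, giving q = 110/10 = 11.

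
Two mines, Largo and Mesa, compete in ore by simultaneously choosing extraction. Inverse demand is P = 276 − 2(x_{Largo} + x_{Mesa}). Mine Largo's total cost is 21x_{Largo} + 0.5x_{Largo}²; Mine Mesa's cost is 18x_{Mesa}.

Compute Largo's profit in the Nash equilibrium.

Mine Largo's profit: π = x_{Largo}(276 − 2(x_{Largo} + x_{Mesa})) − 21x_{Largo} − 0.5x_{Largo}².
∂π/∂x_{Largo} = 255 − 5x_{Largo} − 2x_{Mesa} = 0, so x_{Largo} = 51 − 0.4x_{Mesa}.
For Mesa: ∂π/∂x_{Mesa} = 258 − 4x_{Mesa} − 2x_{Largo} = 0 ⇒ x_{Mesa} = 64.5 − 0.5x_{Largo}.
Substituting the second reaction function into the first: x_{Largo} = 51 − 0.4(64.5 − 0.5x_{Largo}), which gives 0.8x_{Largo} = 25.2 ⇒ x_{Largo} = 31.5.
Then x_{Mesa} = 64.5 − 0.5·31.5 = 48.75.
Price P = 276 − 2·80.25 = 115.5.
Largo's profit: (115.5 − 21)·31.5 − 0.5(31.5)² = 2480.625.

2480.625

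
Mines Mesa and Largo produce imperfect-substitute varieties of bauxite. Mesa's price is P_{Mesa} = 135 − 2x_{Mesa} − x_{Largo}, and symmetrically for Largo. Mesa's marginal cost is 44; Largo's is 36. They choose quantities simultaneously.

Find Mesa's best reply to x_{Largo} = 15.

Mine Mesa's profit: π = x_{Mesa}(135 − 2x_{Mesa} − x_{Largo}) − 44x_{Mesa}.
∂π/∂x_{Mesa} = 91 − 4x_{Mesa} − x_{Largo} = 0 ⇒ x_{Mesa} = 22.75 − 0.25x_{Largo}.
At x_{Largo} = 15: x_{Mesa} = 22.75 − 0.25·15 = 19.

19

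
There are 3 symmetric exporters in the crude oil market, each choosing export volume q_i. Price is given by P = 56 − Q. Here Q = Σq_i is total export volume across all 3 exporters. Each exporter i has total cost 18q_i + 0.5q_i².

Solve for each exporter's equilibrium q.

7.6

A representative exporter's profit is π_i = q_i(56 − Q) − 18q_i − 0.5q_i², with Q = q_i + Σ_{j≠i} q_j.
First-order condition: 38 − 3q_i − Σ_{j≠i} q_j = 0.
Imposing symmetry (q_j = q for all j) turns Σ_{j≠i} q_j into 2q, so 38 = 5q and q = 7.6.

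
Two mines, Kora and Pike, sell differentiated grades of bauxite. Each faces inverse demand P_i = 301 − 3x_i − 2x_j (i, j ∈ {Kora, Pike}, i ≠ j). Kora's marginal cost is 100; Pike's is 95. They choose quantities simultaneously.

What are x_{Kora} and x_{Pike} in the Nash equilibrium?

24.8125, 26.0625

Mine Kora's profit: π = x_{Kora}(301 − 3x_{Kora} − 2x_{Pike}) − 100x_{Kora}.
∂π/∂x_{Kora} = 201 − 6x_{Kora} − 2x_{Pike} = 0 ⇒ x_{Kora} = 33.5 − (1/3)x_{Pike}.
Similarly x_{Pike} = 103/3 − (1/3)x_{Kora}.
Plugging x_{Pike} into Kora's best response: x_{Kora} = 33.5 − (1/3)(103/3 − (1/3)x_{Kora}) ⇒ (8/9)x_{Kora} = 397/18, so x_{Kora} = 24.8125.
Then x_{Pike} = 103/3 − (1/3)·24.8125 = 26.0625.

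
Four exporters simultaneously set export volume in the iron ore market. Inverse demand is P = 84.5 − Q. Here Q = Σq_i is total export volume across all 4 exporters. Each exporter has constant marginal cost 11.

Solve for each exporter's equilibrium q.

A representative exporter's profit is π_i = q_i(84.5 − Q) − 11q_i, with Q = q_i + Σ_{j≠i} q_j.
First-order condition: 73.5 − 2q_i − Σ_{j≠i} q_j = 0.
In a symmetric equilibrium every exporter chooses the same q, so Σ_{j≠i} q_j = 3q. The condition becomes 73.5 − 5q = 0, giving q = 73.5/5 = 14.7.

14.7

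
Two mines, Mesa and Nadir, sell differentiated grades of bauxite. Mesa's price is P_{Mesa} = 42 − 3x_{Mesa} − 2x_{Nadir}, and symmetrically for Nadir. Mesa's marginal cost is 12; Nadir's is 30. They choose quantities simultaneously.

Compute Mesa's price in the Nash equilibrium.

26.625

Mine Mesa's profit: π = x_{Mesa}(42 − 3x_{Mesa} − 2x_{Nadir}) − 12x_{Mesa}.
∂π/∂x_{Mesa} = 30 − 6x_{Mesa} − 2x_{Nadir} = 0 ⇒ x_{Mesa} = 5 − (1/3)x_{Nadir}.
Similarly x_{Nadir} = 2 − (1/3)x_{Mesa}.
Substituting the second reaction function into the first: x_{Mesa} = 5 − (1/3)(2 − (1/3)x_{Mesa}), which gives (8/9)x_{Mesa} = 13/3 ⇒ x_{Mesa} = 4.875.
Then x_{Nadir} = 2 − (1/3)·4.875 = 0.375.
P_{Mesa} = 42 − 3·4.875 − 2·0.375 = 26.625.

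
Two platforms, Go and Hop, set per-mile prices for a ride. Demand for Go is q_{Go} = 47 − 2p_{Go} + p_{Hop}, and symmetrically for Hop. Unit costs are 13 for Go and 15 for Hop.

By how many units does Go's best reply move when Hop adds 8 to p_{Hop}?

Go's profit: π = (p_{Go} − 13)(47 − 2p_{Go} + p_{Hop}).
∂π/∂p_{Go} = 73 − 4p_{Go} + p_{Hop} = 0 ⇒ p_{Go} = 18.25 + 0.25p_{Hop}.
The reaction-function slope is 0.25, so an 8-unit rise in p_{Hop} moves p_{Go} by 0.25 × 8 = 2. Go's best response rises — the actions are strategic complements.

2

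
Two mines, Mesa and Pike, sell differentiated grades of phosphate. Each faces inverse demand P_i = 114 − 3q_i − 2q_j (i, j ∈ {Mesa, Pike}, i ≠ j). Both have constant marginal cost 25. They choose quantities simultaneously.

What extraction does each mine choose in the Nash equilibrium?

Mine Mesa's profit: π = q_{Mesa}(114 − 3q_{Mesa} − 2q_{Pike}) − 25q_{Mesa}.
∂π/∂q_{Mesa} = 89 − 6q_{Mesa} − 2q_{Pike} = 0 ⇒ q_{Mesa} = 89/6 − (1/3)q_{Pike}.
Setting q_{Mesa} = q_{Pike} in the reaction function: q_{Mesa} = 89/6 − (1/3)q_{Mesa}, so q_{Mesa} = (89/6) / (4/3) = 11.125.

11.125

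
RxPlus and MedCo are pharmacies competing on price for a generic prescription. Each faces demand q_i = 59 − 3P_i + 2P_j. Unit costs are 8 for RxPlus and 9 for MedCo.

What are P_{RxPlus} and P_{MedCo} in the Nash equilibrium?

20.9375, 21.3125

RxPlus's profit: π = (P_{RxPlus} − 8)(59 − 3P_{RxPlus} + 2P_{MedCo}).
∂π/∂P_{RxPlus} = 83 − 6P_{RxPlus} + 2P_{MedCo} = 0 ⇒ P_{RxPlus} = 83/6 + (1/3)P_{MedCo}.
Similarly P_{MedCo} = 43/3 + (1/3)P_{RxPlus}.
Substituting the second reaction function into the first: P_{RxPlus} = 83/6 + (1/3)(43/3 + (1/3)P_{RxPlus}), which gives (8/9)P_{RxPlus} = 335/18 ⇒ P_{RxPlus} = 20.9375.
Then P_{MedCo} = 43/3 + (1/3)·20.9375 = 21.3125.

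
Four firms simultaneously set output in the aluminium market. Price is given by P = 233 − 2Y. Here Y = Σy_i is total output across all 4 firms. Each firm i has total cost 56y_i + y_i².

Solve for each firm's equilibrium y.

14.75

A representative firm's profit is π_i = y_i(233 − 2Y) − 56y_i − y_i², with Y = y_i + Σ_{j≠i} y_j.
First-order condition: 177 − 6y_i − 2Σ_{j≠i} y_j = 0.
In a symmetric equilibrium every firm chooses the same y, so Σ_{j≠i} y_j = 3y. The condition becomes 177 − 12y = 0, giving y = 177/12 = 14.75.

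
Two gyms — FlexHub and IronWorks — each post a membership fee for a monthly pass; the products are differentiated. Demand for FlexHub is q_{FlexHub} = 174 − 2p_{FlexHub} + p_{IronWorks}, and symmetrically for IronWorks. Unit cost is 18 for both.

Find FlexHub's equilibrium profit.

FlexHub's profit: π = (p_{FlexHub} − 18)(174 − 2p_{FlexHub} + p_{IronWorks}).
∂π/∂p_{FlexHub} = 210 − 4p_{FlexHub} + p_{IronWorks} = 0 ⇒ p_{FlexHub} = 52.5 + 0.25p_{IronWorks}.
The game is symmetric, so in equilibrium p_{IronWorks} = p_{FlexHub}: the reaction function gives 0.75p_{FlexHub} = 52.5, hence p_{FlexHub} = 70.
q_{FlexHub} = 174 − 2·70 + 70 = 104.
Profit = (70 − 18)·104 = 5408.

5408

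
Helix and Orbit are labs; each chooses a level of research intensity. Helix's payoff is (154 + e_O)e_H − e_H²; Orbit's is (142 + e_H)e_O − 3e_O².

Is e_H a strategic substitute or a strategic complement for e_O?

Expanding Helix's payoff: 154e_H + e_Oe_H − e_H².
∂π/∂e_H = 154 + e_O − 2e_H = 0, so e_H = 77 + 0.5e_O.
The best-response slope de_H/de_O = 0.5 > 0: the reaction function is upward-sloping, so the choices are strategic complements.

strategic complements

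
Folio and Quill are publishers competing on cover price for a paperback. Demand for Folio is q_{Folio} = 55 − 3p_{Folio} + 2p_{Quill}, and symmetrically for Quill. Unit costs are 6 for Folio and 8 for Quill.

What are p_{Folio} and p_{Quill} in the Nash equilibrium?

Folio's profit: π = (p_{Folio} − 6)(55 − 3p_{Folio} + 2p_{Quill}).
∂π/∂p_{Folio} = 73 − 6p_{Folio} + 2p_{Quill} = 0 ⇒ p_{Folio} = 73/6 + (1/3)p_{Quill}.
Similarly p_{Quill} = 79/6 + (1/3)p_{Folio}.
Plugging p_{Quill} into Folio's best response: p_{Folio} = 73/6 + (1/3)(79/6 + (1/3)p_{Folio}) ⇒ (8/9)p_{Folio} = 149/9, so p_{Folio} = 18.625.
Then p_{Quill} = 79/6 + (1/3)·18.625 = 19.375.

18.625, 19.375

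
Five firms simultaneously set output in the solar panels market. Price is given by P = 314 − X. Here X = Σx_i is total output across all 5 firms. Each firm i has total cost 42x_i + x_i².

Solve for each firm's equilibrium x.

34

A representative firm's profit is π_i = x_i(314 − X) − 42x_i − x_i², with X = x_i + Σ_{j≠i} x_j.
First-order condition: 272 − 4x_i − Σ_{j≠i} x_j = 0.
Imposing symmetry (x_j = x for all j) turns Σ_{j≠i} x_j into 4x, so 272 = 8x and x = 34.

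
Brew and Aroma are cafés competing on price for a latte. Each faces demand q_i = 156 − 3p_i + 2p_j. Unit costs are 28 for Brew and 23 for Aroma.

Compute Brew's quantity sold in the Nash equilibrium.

Brew's profit: π = (p_{Brew} − 28)(156 − 3p_{Brew} + 2p_{Aroma}).
∂π/∂p_{Brew} = 240 − 6p_{Brew} + 2p_{Aroma} = 0 ⇒ p_{Brew} = 40 + (1/3)p_{Aroma}.
Similarly p_{Aroma} = 37.5 + (1/3)p_{Brew}.
Solving the two reaction functions simultaneously: (1 − (1/3)(1/3))p_{Brew} = 40 + (1/3)·37.5, so (8/9)p_{Brew} = 52.5 and p_{Brew} = 59.0625.
Then p_{Aroma} = 37.5 + (1/3)·59.0625 = 57.1875.
q_{Brew} = 156 − 3·59.0625 + 2·57.1875 = 93.1875.

93.1875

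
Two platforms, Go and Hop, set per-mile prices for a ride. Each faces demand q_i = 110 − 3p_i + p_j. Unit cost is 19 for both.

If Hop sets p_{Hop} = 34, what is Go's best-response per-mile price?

33.5

Go's profit: π = (p_{Go} − 19)(110 − 3p_{Go} + p_{Hop}).
∂π/∂p_{Go} = 167 − 6p_{Go} + p_{Hop} = 0 ⇒ p_{Go} = 167/6 + (1/6)p_{Hop}.
At p_{Hop} = 34: p_{Go} = 167/6 + (1/6)·34 = 33.5.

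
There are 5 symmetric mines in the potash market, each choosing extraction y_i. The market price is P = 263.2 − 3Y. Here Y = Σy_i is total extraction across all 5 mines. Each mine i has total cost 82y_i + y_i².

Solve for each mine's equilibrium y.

A representative mine's profit is π_i = y_i(263.2 − 3Y) − 82y_i − y_i², with Y = y_i + Σ_{j≠i} y_j.
First-order condition: 181.2 − 8y_i − 3Σ_{j≠i} y_j = 0.
With identical mines, set every y_j = y: then 181.2 − 8y − 12y = 0, i.e. y = 181.2/20 = 9.06.

9.06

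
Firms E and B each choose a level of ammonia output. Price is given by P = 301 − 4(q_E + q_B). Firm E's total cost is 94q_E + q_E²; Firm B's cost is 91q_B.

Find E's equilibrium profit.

Firm E's profit: π = q_E(301 − 4(q_E + q_B)) − 94q_E − q_E².
∂π/∂q_E = 207 − 10q_E − 4q_B = 0, so q_E = 20.7 − 0.4q_B.
For B: ∂π/∂q_B = 210 − 8q_B − 4q_E = 0 ⇒ q_B = 26.25 − 0.5q_E.
Plugging q_B into E's best response: q_E = 20.7 − 0.4(26.25 − 0.5q_E) ⇒ 0.8q_E = 10.2, so q_E = 12.75.
Then q_B = 26.25 − 0.5·12.75 = 19.875.
Price P = 301 − 4·32.625 = 170.5.
E's profit: (170.5 − 94)·12.75 − (12.75)² = 812.8125.

812.8125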